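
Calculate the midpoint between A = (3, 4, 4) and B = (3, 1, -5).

M = ((x₁+x₂)/2, (y₁+y₂)/2, (z₁+z₂)/2)
  = ((3 + 3)/2, (4 + 1)/2, (4 - 5)/2)
  = (6/2, 5/2, -1/2)
  = (3, 2.5, -0.5)

(3, 2.5, -0.5)


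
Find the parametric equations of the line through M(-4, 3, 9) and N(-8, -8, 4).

Direction vector d = N - M = (-8 + 4, -8 - 3, 4 - 9) = (-4, -11, -5)
Parametric form r = M + t·d:
x = -4 - 4t, y = 3 - 11t, z = 9 - 5t

x = -4 - 4t, y = 3 - 11t, z = 9 - 5t


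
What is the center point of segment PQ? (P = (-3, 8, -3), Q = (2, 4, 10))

M = ((x₁+x₂)/2, (y₁+y₂)/2, (z₁+z₂)/2)
  = ((-3 + 2)/2, (8 + 4)/2, (-3 + 10)/2)
  = (-1/2, 12/2, 7/2)
  = (-0.5, 6, 3.5)

(-0.5, 6, 3.5)


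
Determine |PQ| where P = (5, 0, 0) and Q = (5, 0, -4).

d = √[(x₂-x₁)² + (y₂-y₁)² + (z₂-z₁)²]
  = √[0² + 0² + (-4)²]
  = √[0 + 0 + 16]
  = √16
  ≈ 4

4


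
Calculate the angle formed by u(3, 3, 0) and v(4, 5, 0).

u·v = 3·4 + 3·5 + 0·0 = 12 + 15 + 0 = 27
|u| = √(3² + 3² + 0²) = √18 ≈ 4.243
|v| = √(4² + 5² + 0²) = √41 ≈ 6.403
cos θ = (u·v)/(|u||v|) = 27/(4.243·6.403) ≈ 0.9939
θ = arccos(0.9939) ≈ 6.34°

6.34°


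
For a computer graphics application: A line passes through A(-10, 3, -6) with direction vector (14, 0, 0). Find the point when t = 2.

P(t) = A + t·d
  = (-10 + 14·2, 3 + 0·2, -6 + 0·2)
  = (-10 + 28, 3 + 0, -6 + 0)
  = (18, 3, -6)

(18, 3, -6)


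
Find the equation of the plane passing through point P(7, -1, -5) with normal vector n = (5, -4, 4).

The plane through P with normal n = (a, b, c) satisfies n·(r - P) = 0,
i.e. ax + by + cz = a·x₀ + b·y₀ + c·z₀.
d = 5·7 + (-4)·(-1) + 4·(-5)
  = 35 + 4 - 20
  = 19
Equation: 5x - 4y + 4z = 19

5x - 4y + 4z = 19


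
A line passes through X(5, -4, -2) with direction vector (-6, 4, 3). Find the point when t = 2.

P(t) = X + t·d
  = (5 + (-6)·2, -4 + 4·2, -2 + 3·2)
  = (5 - 12, -4 + 8, -2 + 6)
  = (-7, 4, 4)

(-7, 4, 4)


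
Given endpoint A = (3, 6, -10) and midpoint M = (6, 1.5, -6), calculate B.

B = 2M - A
  = (2·6 - 3, 2·1.5 - 6, 2·(-6) - (-10))
  = (12 - 3, 3 - 6, -12 + 10)
  = (9, -3, -2)

(9, -3, -2)


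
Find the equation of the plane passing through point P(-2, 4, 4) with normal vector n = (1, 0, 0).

The plane through P with normal n = (a, b, c) satisfies n·(r - P) = 0,
i.e. ax + by + cz = a·x₀ + b·y₀ + c·z₀.
d = 1·(-2) + 0·4 + 0·4
  = -2 + 0 + 0
  = -2
Equation: x = -2

x = -2


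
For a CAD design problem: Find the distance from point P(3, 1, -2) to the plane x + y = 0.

distance = |a·x₀ + b·y₀ + c·z₀ - d| / √(a² + b² + c²)
  = |1·3 + 1·1 + 0·(-2) - 0| / √(1² + 1² + 0²)
  = |3 + 1 + 0 + 0| / √(1 + 1 + 0)
  = |4| / √2
  = 4 / 1.414
  ≈ 2.828

2.828


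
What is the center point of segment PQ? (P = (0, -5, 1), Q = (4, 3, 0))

M = ((x₁+x₂)/2, (y₁+y₂)/2, (z₁+z₂)/2)
  = ((0 + 4)/2, (-5 + 3)/2, (1 + 0)/2)
  = (4/2, -2/2, 1/2)
  = (2, -1, 0.5)

(2, -1, 0.5)


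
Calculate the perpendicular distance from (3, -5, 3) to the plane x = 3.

distance = |a·x₀ + b·y₀ + c·z₀ - d| / √(a² + b² + c²)
  = |1·3 + 0·(-5) + 0·3 - 3| / √(1² + 0² + 0²)
  = |3 + 0 + 0 - 3| / √(1 + 0 + 0)
  = |0| / √1
  = 0 / 1
  ≈ 0

0


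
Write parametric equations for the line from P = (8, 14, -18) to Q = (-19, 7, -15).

Direction vector d = Q - P = (-19 - 8, 7 - 14, -15 + 18) = (-27, -7, 3)
Parametric form r = P + t·d:
x = 8 - 27t, y = 14 - 7t, z = -18 + 3t

x = 8 - 27t, y = 14 - 7t, z = -18 + 3t


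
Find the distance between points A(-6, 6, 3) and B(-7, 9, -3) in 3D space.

d = √[(x₂-x₁)² + (y₂-y₁)² + (z₂-z₁)²]
  = √[(-1)² + 3² + (-6)²]
  = √[1 + 9 + 36]
  = √46
  ≈ 6.782

6.782


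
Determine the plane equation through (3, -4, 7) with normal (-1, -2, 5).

The plane through P with normal n = (a, b, c) satisfies n·(r - P) = 0,
i.e. ax + by + cz = a·x₀ + b·y₀ + c·z₀.
d = (-1)·3 + (-2)·(-4) + 5·7
  = -3 + 8 + 35
  = 40
Equation: -x - 2y + 5z = 40

-x - 2y + 5z = 40


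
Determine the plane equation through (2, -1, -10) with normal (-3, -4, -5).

The plane through P with normal n = (a, b, c) satisfies n·(r - P) = 0,
i.e. ax + by + cz = a·x₀ + b·y₀ + c·z₀.
d = (-3)·2 + (-4)·(-1) + (-5)·(-10)
  = -6 + 4 + 50
  = 48
Equation: -3x - 4y - 5z = 48

-3x - 4y - 5z = 48


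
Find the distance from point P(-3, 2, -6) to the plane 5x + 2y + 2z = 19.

distance = |a·x₀ + b·y₀ + c·z₀ - d| / √(a² + b² + c²)
  = |5·(-3) + 2·2 + 2·(-6) - 19| / √(5² + 2² + 2²)
  = |-15 + 4 - 12 - 19| / √(25 + 4 + 4)
  = |-42| / √33
  = 42 / 5.745
  ≈ 7.311

7.311


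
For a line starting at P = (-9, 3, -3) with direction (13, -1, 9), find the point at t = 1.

P(t) = P + t·d
  = (-9 + 13·1, 3 + (-1)·1, -3 + 9·1)
  = (-9 + 13, 3 - 1, -3 + 9)
  = (4, 2, 6)

(4, 2, 6)


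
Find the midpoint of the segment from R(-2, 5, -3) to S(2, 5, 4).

M = ((x₁+x₂)/2, (y₁+y₂)/2, (z₁+z₂)/2)
  = ((-2 + 2)/2, (5 + 5)/2, (-3 + 4)/2)
  = (0/2, 10/2, 1/2)
  = (0, 5, 0.5)

(0, 5, 0.5)


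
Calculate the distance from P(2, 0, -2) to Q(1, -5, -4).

d = √[(x₂-x₁)² + (y₂-y₁)² + (z₂-z₁)²]
  = √[(-1)² + (-5)² + (-2)²]
  = √[1 + 25 + 4]
  = √30
  ≈ 5.477

5.477


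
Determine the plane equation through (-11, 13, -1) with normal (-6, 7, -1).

The plane through P with normal n = (a, b, c) satisfies n·(r - P) = 0,
i.e. ax + by + cz = a·x₀ + b·y₀ + c·z₀.
d = (-6)·(-11) + 7·13 + (-1)·(-1)
  = 66 + 91 + 1
  = 158
Equation: -6x + 7y - z = 158

-6x + 7y - z = 158


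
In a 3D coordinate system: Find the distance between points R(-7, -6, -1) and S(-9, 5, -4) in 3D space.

d = √[(x₂-x₁)² + (y₂-y₁)² + (z₂-z₁)²]
  = √[(-2)² + 11² + (-3)²]
  = √[4 + 121 + 9]
  = √134
  ≈ 11.58

11.58


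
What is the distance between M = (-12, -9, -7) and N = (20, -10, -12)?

d = √[(x₂-x₁)² + (y₂-y₁)² + (z₂-z₁)²]
  = √[32² + (-1)² + (-5)²]
  = √[1024 + 1 + 25]
  = √1050
  ≈ 32.4

32.4


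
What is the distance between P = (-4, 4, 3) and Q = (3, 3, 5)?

d = √[(x₂-x₁)² + (y₂-y₁)² + (z₂-z₁)²]
  = √[7² + (-1)² + 2²]
  = √[49 + 1 + 4]
  = √54
  ≈ 7.348

7.348


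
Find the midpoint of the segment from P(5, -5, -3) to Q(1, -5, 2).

M = ((x₁+x₂)/2, (y₁+y₂)/2, (z₁+z₂)/2)
  = ((5 + 1)/2, (-5 - 5)/2, (-3 + 2)/2)
  = (6/2, -10/2, -1/2)
  = (3, -5, -0.5)

(3, -5, -0.5)


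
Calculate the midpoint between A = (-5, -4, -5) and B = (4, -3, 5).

M = ((x₁+x₂)/2, (y₁+y₂)/2, (z₁+z₂)/2)
  = ((-5 + 4)/2, (-4 - 3)/2, (-5 + 5)/2)
  = (-1/2, -7/2, 0/2)
  = (-0.5, -3.5, 0)

(-0.5, -3.5, 0)


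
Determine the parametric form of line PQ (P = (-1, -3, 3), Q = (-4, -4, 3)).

Direction vector d = Q - P = (-4 + 1, -4 + 3, 3 - 3) = (-3, -1, 0)
Parametric form r = P + t·d:
x = -1 - 3t, y = -3 - t, z = 3

x = -1 - 3t, y = -3 - t, z = 3


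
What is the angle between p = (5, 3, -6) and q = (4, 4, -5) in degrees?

p·q = 5·4 + 3·4 + (-6)·(-5) = 20 + 12 + 30 = 62
|p| = √(5² + 3² + (-6)²) = √70 ≈ 8.367
|q| = √(4² + 4² + (-5)²) = √57 ≈ 7.55
cos θ = (p·q)/(|p||q|) = 62/(8.367·7.55) ≈ 0.9815
θ = arccos(0.9815) ≈ 11.03°

11.03°


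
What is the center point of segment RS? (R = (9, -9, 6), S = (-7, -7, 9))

M = ((x₁+x₂)/2, (y₁+y₂)/2, (z₁+z₂)/2)
  = ((9 - 7)/2, (-9 - 7)/2, (6 + 9)/2)
  = (2/2, -16/2, 15/2)
  = (1, -8, 7.5)

(1, -8, 7.5)


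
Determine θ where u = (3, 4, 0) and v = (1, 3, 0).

u·v = 3·1 + 4·3 + 0·0 = 3 + 12 + 0 = 15
|u| = √(3² + 4² + 0²) = √25 ≈ 5
|v| = √(1² + 3² + 0²) = √10 ≈ 3.162
cos θ = (u·v)/(|u||v|) = 15/(5·3.162) ≈ 0.9487
θ = arccos(0.9487) ≈ 18.43°

18.43°


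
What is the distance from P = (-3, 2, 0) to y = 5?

distance = |a·x₀ + b·y₀ + c·z₀ - d| / √(a² + b² + c²)
  = |0·(-3) + 1·2 + 0·0 - 5| / √(0² + 1² + 0²)
  = |0 + 2 + 0 - 5| / √(0 + 1 + 0)
  = |-3| / √1
  = 3 / 1
  ≈ 3

3


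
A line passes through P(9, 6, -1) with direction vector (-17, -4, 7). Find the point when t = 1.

P(t) = P + t·d
  = (9 + (-17)·1, 6 + (-4)·1, -1 + 7·1)
  = (9 - 17, 6 - 4, -1 + 7)
  = (-8, 2, 6)

(-8, 2, 6)


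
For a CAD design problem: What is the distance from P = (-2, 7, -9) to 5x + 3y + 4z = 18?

distance = |a·x₀ + b·y₀ + c·z₀ - d| / √(a² + b² + c²)
  = |5·(-2) + 3·7 + 4·(-9) - 18| / √(5² + 3² + 4²)
  = |-10 + 21 - 36 - 18| / √(25 + 9 + 16)
  = |-43| / √50
  = 43 / 7.071
  ≈ 6.081

6.081


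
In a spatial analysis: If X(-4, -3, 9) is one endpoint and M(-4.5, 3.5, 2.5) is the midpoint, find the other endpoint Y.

Y = 2M - X
  = (2·(-4.5) - (-4), 2·3.5 - (-3), 2·2.5 - 9)
  = (-9 + 4, 7 + 3, 5 - 9)
  = (-5, 10, -4)

(-5, 10, -4)


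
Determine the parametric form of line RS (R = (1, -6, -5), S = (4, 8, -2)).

Direction vector d = S - R = (4 - 1, 8 + 6, -2 + 5) = (3, 14, 3)
Parametric form r = R + t·d:
x = 1 + 3t, y = -6 + 14t, z = -5 + 3t

x = 1 + 3t, y = -6 + 14t, z = -5 + 3t


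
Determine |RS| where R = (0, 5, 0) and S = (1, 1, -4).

d = √[(x₂-x₁)² + (y₂-y₁)² + (z₂-z₁)²]
  = √[1² + (-4)² + (-4)²]
  = √[1 + 16 + 16]
  = √33
  ≈ 5.745

5.745


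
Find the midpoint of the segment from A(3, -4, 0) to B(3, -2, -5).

M = ((x₁+x₂)/2, (y₁+y₂)/2, (z₁+z₂)/2)
  = ((3 + 3)/2, (-4 - 2)/2, (0 - 5)/2)
  = (6/2, -6/2, -5/2)
  = (3, -3, -2.5)

(3, -3, -2.5)


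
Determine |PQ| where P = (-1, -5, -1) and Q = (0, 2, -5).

d = √[(x₂-x₁)² + (y₂-y₁)² + (z₂-z₁)²]
  = √[1² + 7² + (-4)²]
  = √[1 + 49 + 16]
  = √66
  ≈ 8.124

8.124


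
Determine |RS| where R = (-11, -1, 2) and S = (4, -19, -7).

d = √[(x₂-x₁)² + (y₂-y₁)² + (z₂-z₁)²]
  = √[15² + (-18)² + (-9)²]
  = √[225 + 324 + 81]
  = √630
  ≈ 25.1

25.1


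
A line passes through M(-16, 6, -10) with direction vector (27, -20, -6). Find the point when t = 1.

P(t) = M + t·d
  = (-16 + 27·1, 6 + (-20)·1, -10 + (-6)·1)
  = (-16 + 27, 6 - 20, -10 - 6)
  = (11, -14, -16)

(11, -14, -16)


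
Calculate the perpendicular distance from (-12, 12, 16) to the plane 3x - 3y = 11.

distance = |a·x₀ + b·y₀ + c·z₀ - d| / √(a² + b² + c²)
  = |3·(-12) + (-3)·12 + 0·16 - 11| / √(3² + (-3)² + 0²)
  = |-36 - 36 + 0 - 11| / √(9 + 9 + 0)
  = |-83| / √18
  = 83 / 4.243
  ≈ 19.56

19.56


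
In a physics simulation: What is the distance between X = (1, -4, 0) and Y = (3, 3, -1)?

d = √[(x₂-x₁)² + (y₂-y₁)² + (z₂-z₁)²]
  = √[2² + 7² + (-1)²]
  = √[4 + 49 + 1]
  = √54
  ≈ 7.348

7.348


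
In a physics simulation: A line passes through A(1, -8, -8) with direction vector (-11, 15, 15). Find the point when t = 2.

P(t) = A + t·d
  = (1 + (-11)·2, -8 + 15·2, -8 + 15·2)
  = (1 - 22, -8 + 30, -8 + 30)
  = (-21, 22, 22)

(-21, 22, 22)


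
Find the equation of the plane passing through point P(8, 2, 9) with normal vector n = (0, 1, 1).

The plane through P with normal n = (a, b, c) satisfies n·(r - P) = 0,
i.e. ax + by + cz = a·x₀ + b·y₀ + c·z₀.
d = 0·8 + 1·2 + 1·9
  = 0 + 2 + 9
  = 11
Equation: y + z = 11

y + z = 11


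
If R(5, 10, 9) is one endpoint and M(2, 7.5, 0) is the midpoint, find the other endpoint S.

S = 2M - R
  = (2·2 - 5, 2·7.5 - 10, 2·0 - 9)
  = (4 - 5, 15 - 10, 0 - 9)
  = (-1, 5, -9)

(-1, 5, -9)


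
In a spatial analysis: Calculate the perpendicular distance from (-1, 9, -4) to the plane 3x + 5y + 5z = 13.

distance = |a·x₀ + b·y₀ + c·z₀ - d| / √(a² + b² + c²)
  = |3·(-1) + 5·9 + 5·(-4) - 13| / √(3² + 5² + 5²)
  = |-3 + 45 - 20 - 13| / √(9 + 25 + 25)
  = |9| / √59
  = 9 / 7.681
  ≈ 1.172

1.172


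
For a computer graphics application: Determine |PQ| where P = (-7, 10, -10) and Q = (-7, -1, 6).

d = √[(x₂-x₁)² + (y₂-y₁)² + (z₂-z₁)²]
  = √[0² + (-11)² + 16²]
  = √[0 + 121 + 256]
  = √377
  ≈ 19.42

19.42


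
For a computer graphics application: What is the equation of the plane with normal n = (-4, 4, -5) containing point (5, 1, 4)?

The plane through P with normal n = (a, b, c) satisfies n·(r - P) = 0,
i.e. ax + by + cz = a·x₀ + b·y₀ + c·z₀.
d = (-4)·5 + 4·1 + (-5)·4
  = -20 + 4 - 20
  = -36
Equation: -4x + 4y - 5z = -36

-4x + 4y - 5z = -36


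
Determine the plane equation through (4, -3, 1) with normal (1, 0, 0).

The plane through P with normal n = (a, b, c) satisfies n·(r - P) = 0,
i.e. ax + by + cz = a·x₀ + b·y₀ + c·z₀.
d = 1·4 + 0·(-3) + 0·1
  = 4 + 0 + 0
  = 4
Equation: x = 4

x = 4


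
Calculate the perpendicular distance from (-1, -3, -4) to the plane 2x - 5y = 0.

distance = |a·x₀ + b·y₀ + c·z₀ - d| / √(a² + b² + c²)
  = |2·(-1) + (-5)·(-3) + 0·(-4) - 0| / √(2² + (-5)² + 0²)
  = |-2 + 15 + 0 + 0| / √(4 + 25 + 0)
  = |13| / √29
  = 13 / 5.385
  ≈ 2.414

2.414


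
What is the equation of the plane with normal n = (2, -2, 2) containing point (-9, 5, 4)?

The plane through P with normal n = (a, b, c) satisfies n·(r - P) = 0,
i.e. ax + by + cz = a·x₀ + b·y₀ + c·z₀.
d = 2·(-9) + (-2)·5 + 2·4
  = -18 - 10 + 8
  = -20
Equation: 2x - 2y + 2z = -20

2x - 2y + 2z = -20


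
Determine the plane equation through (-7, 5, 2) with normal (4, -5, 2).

The plane through P with normal n = (a, b, c) satisfies n·(r - P) = 0,
i.e. ax + by + cz = a·x₀ + b·y₀ + c·z₀.
d = 4·(-7) + (-5)·5 + 2·2
  = -28 - 25 + 4
  = -49
Equation: 4x - 5y + 2z = -49

4x - 5y + 2z = -49


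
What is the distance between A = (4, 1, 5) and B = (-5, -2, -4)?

d = √[(x₂-x₁)² + (y₂-y₁)² + (z₂-z₁)²]
  = √[(-9)² + (-3)² + (-9)²]
  = √[81 + 9 + 81]
  = √171
  ≈ 13.08

13.08


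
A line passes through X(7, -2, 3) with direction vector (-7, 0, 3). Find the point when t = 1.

P(t) = X + t·d
  = (7 + (-7)·1, -2 + 0·1, 3 + 3·1)
  = (7 - 7, -2 + 0, 3 + 3)
  = (0, -2, 6)

(0, -2, 6)


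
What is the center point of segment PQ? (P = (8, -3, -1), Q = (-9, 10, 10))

M = ((x₁+x₂)/2, (y₁+y₂)/2, (z₁+z₂)/2)
  = ((8 - 9)/2, (-3 + 10)/2, (-1 + 10)/2)
  = (-1/2, 7/2, 9/2)
  = (-0.5, 3.5, 4.5)

(-0.5, 3.5, 4.5)


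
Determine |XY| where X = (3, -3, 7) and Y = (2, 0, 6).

d = √[(x₂-x₁)² + (y₂-y₁)² + (z₂-z₁)²]
  = √[(-1)² + 3² + (-1)²]
  = √[1 + 9 + 1]
  = √11
  ≈ 3.317

3.317


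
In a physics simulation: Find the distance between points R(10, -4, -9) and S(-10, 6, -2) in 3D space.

d = √[(x₂-x₁)² + (y₂-y₁)² + (z₂-z₁)²]
  = √[(-20)² + 10² + 7²]
  = √[400 + 100 + 49]
  = √549
  ≈ 23.43

23.43


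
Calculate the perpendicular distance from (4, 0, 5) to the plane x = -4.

distance = |a·x₀ + b·y₀ + c·z₀ - d| / √(a² + b² + c²)
  = |1·4 + 0·0 + 0·5 - (-4)| / √(1² + 0² + 0²)
  = |4 + 0 + 0 + 4| / √(1 + 0 + 0)
  = |8| / √1
  = 8 / 1
  ≈ 8

8


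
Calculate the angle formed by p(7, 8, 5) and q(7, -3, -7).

p·q = 7·7 + 8·(-3) + 5·(-7) = 49 - 24 - 35 = -10
|p| = √(7² + 8² + 5²) = √138 ≈ 11.75
|q| = √(7² + (-3)² + (-7)²) = √107 ≈ 10.34
cos θ = (p·q)/(|p||q|) = -10/(11.75·10.34) ≈ -0.08229
θ = arccos(-0.08229) ≈ 94.72°

94.72°


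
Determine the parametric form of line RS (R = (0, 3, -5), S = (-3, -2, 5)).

Direction vector d = S - R = (-3 + 0, -2 - 3, 5 + 5) = (-3, -5, 10)
Parametric form r = R + t·d:
x = 0 - 3t, y = 3 - 5t, z = -5 + 10t

x = 0 - 3t, y = 3 - 5t, z = -5 + 10t


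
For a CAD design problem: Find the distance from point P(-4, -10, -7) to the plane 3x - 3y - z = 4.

distance = |a·x₀ + b·y₀ + c·z₀ - d| / √(a² + b² + c²)
  = |3·(-4) + (-3)·(-10) + (-1)·(-7) - 4| / √(3² + (-3)² + (-1)²)
  = |-12 + 30 + 7 - 4| / √(9 + 9 + 1)
  = |21| / √19
  = 21 / 4.359
  ≈ 4.818

4.818


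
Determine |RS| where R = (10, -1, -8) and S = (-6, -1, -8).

d = √[(x₂-x₁)² + (y₂-y₁)² + (z₂-z₁)²]
  = √[(-16)² + 0² + 0²]
  = √[256 + 0 + 0]
  = √256
  ≈ 16

16


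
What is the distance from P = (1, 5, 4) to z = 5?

distance = |a·x₀ + b·y₀ + c·z₀ - d| / √(a² + b² + c²)
  = |0·1 + 0·5 + 1·4 - 5| / √(0² + 0² + 1²)
  = |0 + 0 + 4 - 5| / √(0 + 0 + 1)
  = |-1| / √1
  = 1 / 1
  ≈ 1

1


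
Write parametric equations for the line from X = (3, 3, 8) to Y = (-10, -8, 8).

Direction vector d = Y - X = (-10 - 3, -8 - 3, 8 - 8) = (-13, -11, 0)
Parametric form r = X + t·d:
x = 3 - 13t, y = 3 - 11t, z = 8

x = 3 - 13t, y = 3 - 11t, z = 8


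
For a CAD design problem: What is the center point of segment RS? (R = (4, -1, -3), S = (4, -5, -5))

M = ((x₁+x₂)/2, (y₁+y₂)/2, (z₁+z₂)/2)
  = ((4 + 4)/2, (-1 - 5)/2, (-3 - 5)/2)
  = (8/2, -6/2, -8/2)
  = (4, -3, -4)

(4, -3, -4)


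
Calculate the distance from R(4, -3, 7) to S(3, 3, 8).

d = √[(x₂-x₁)² + (y₂-y₁)² + (z₂-z₁)²]
  = √[(-1)² + 6² + 1²]
  = √[1 + 36 + 1]
  = √38
  ≈ 6.164

6.164


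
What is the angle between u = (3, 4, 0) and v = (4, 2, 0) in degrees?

u·v = 3·4 + 4·2 + 0·0 = 12 + 8 + 0 = 20
|u| = √(3² + 4² + 0²) = √25 ≈ 5
|v| = √(4² + 2² + 0²) = √20 ≈ 4.472
cos θ = (u·v)/(|u||v|) = 20/(5·4.472) ≈ 0.8944
θ = arccos(0.8944) ≈ 26.57°

26.57°


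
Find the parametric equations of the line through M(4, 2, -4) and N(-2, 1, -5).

Direction vector d = N - M = (-2 - 4, 1 - 2, -5 + 4) = (-6, -1, -1)
Parametric form r = M + t·d:
x = 4 - 6t, y = 2 - t, z = -4 - t

x = 4 - 6t, y = 2 - t, z = -4 - t


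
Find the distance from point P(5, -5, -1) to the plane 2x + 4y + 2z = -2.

distance = |a·x₀ + b·y₀ + c·z₀ - d| / √(a² + b² + c²)
  = |2·5 + 4·(-5) + 2·(-1) - (-2)| / √(2² + 4² + 2²)
  = |10 - 20 - 2 + 2| / √(4 + 16 + 4)
  = |-10| / √24
  = 10 / 4.899
  ≈ 2.041

2.041


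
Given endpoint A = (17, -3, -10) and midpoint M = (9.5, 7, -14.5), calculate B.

B = 2M - A
  = (2·9.5 - 17, 2·7 - (-3), 2·(-14.5) - (-10))
  = (19 - 17, 14 + 3, -29 + 10)
  = (2, 17, -19)

(2, 17, -19)


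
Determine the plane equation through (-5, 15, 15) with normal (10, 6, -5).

The plane through P with normal n = (a, b, c) satisfies n·(r - P) = 0,
i.e. ax + by + cz = a·x₀ + b·y₀ + c·z₀.
d = 10·(-5) + 6·15 + (-5)·15
  = -50 + 90 - 75
  = -35
Equation: 10x + 6y - 5z = -35

10x + 6y - 5z = -35


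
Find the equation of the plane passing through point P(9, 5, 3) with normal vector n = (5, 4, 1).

The plane through P with normal n = (a, b, c) satisfies n·(r - P) = 0,
i.e. ax + by + cz = a·x₀ + b·y₀ + c·z₀.
d = 5·9 + 4·5 + 1·3
  = 45 + 20 + 3
  = 68
Equation: 5x + 4y + z = 68

5x + 4y + z = 68


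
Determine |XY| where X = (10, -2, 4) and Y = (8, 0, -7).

d = √[(x₂-x₁)² + (y₂-y₁)² + (z₂-z₁)²]
  = √[(-2)² + 2² + (-11)²]
  = √[4 + 4 + 121]
  = √129
  ≈ 11.36

11.36


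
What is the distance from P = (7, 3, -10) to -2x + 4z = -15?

distance = |a·x₀ + b·y₀ + c·z₀ - d| / √(a² + b² + c²)
  = |(-2)·7 + 0·3 + 4·(-10) - (-15)| / √((-2)² + 0² + 4²)
  = |-14 + 0 - 40 + 15| / √(4 + 0 + 16)
  = |-39| / √20
  = 39 / 4.472
  ≈ 8.721

8.721


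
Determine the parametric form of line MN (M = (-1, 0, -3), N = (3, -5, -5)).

Direction vector d = N - M = (3 + 1, -5 + 0, -5 + 3) = (4, -5, -2)
Parametric form r = M + t·d:
x = -1 + 4t, y = 0 - 5t, z = -3 - 2t

x = -1 + 4t, y = 0 - 5t, z = -3 - 2t


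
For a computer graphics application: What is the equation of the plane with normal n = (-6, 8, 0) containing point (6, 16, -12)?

The plane through P with normal n = (a, b, c) satisfies n·(r - P) = 0,
i.e. ax + by + cz = a·x₀ + b·y₀ + c·z₀.
d = (-6)·6 + 8·16 + 0·(-12)
  = -36 + 128 + 0
  = 92
Equation: -6x + 8y = 92

-6x + 8y = 92


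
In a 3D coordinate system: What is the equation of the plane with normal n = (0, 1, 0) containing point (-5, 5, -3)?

The plane through P with normal n = (a, b, c) satisfies n·(r - P) = 0,
i.e. ax + by + cz = a·x₀ + b·y₀ + c·z₀.
d = 0·(-5) + 1·5 + 0·(-3)
  = 0 + 5 + 0
  = 5
Equation: y = 5

y = 5


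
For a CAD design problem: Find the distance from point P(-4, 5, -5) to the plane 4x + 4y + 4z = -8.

distance = |a·x₀ + b·y₀ + c·z₀ - d| / √(a² + b² + c²)
  = |4·(-4) + 4·5 + 4·(-5) - (-8)| / √(4² + 4² + 4²)
  = |-16 + 20 - 20 + 8| / √(16 + 16 + 16)
  = |-8| / √48
  = 8 / 6.928
  ≈ 1.155

1.155


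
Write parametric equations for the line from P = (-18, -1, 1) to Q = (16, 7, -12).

Direction vector d = Q - P = (16 + 18, 7 + 1, -12 - 1) = (34, 8, -13)
Parametric form r = P + t·d:
x = -18 + 34t, y = -1 + 8t, z = 1 - 13t

x = -18 + 34t, y = -1 + 8t, z = 1 - 13t


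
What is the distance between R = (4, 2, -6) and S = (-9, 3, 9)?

d = √[(x₂-x₁)² + (y₂-y₁)² + (z₂-z₁)²]
  = √[(-13)² + 1² + 15²]
  = √[169 + 1 + 225]
  = √395
  ≈ 19.87

19.87


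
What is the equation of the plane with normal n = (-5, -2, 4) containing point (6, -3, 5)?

The plane through P with normal n = (a, b, c) satisfies n·(r - P) = 0,
i.e. ax + by + cz = a·x₀ + b·y₀ + c·z₀.
d = (-5)·6 + (-2)·(-3) + 4·5
  = -30 + 6 + 20
  = -4
Equation: -5x - 2y + 4z = -4

-5x - 2y + 4z = -4


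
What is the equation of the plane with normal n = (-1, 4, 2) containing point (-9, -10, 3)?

The plane through P with normal n = (a, b, c) satisfies n·(r - P) = 0,
i.e. ax + by + cz = a·x₀ + b·y₀ + c·z₀.
d = (-1)·(-9) + 4·(-10) + 2·3
  = 9 - 40 + 6
  = -25
Equation: -x + 4y + 2z = -25

-x + 4y + 2z = -25


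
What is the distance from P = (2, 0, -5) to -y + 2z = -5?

distance = |a·x₀ + b·y₀ + c·z₀ - d| / √(a² + b² + c²)
  = |0·2 + (-1)·0 + 2·(-5) - (-5)| / √(0² + (-1)² + 2²)
  = |0 + 0 - 10 + 5| / √(0 + 1 + 4)
  = |-5| / √5
  = 5 / 2.236
  ≈ 2.236

2.236


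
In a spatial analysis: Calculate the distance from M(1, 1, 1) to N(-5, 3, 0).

d = √[(x₂-x₁)² + (y₂-y₁)² + (z₂-z₁)²]
  = √[(-6)² + 2² + (-1)²]
  = √[36 + 4 + 1]
  = √41
  ≈ 6.403

6.403


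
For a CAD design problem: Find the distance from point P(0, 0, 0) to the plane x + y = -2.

distance = |a·x₀ + b·y₀ + c·z₀ - d| / √(a² + b² + c²)
  = |1·0 + 1·0 + 0·0 - (-2)| / √(1² + 1² + 0²)
  = |0 + 0 + 0 + 2| / √(1 + 1 + 0)
  = |2| / √2
  = 2 / 1.414
  ≈ 1.414

1.414


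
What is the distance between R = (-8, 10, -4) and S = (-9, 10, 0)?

d = √[(x₂-x₁)² + (y₂-y₁)² + (z₂-z₁)²]
  = √[(-1)² + 0² + 4²]
  = √[1 + 0 + 16]
  = √17
  ≈ 4.123

4.123


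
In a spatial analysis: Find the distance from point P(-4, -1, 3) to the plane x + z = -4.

distance = |a·x₀ + b·y₀ + c·z₀ - d| / √(a² + b² + c²)
  = |1·(-4) + 0·(-1) + 1·3 - (-4)| / √(1² + 0² + 1²)
  = |-4 + 0 + 3 + 4| / √(1 + 0 + 1)
  = |3| / √2
  = 3 / 1.414
  ≈ 2.121

2.121


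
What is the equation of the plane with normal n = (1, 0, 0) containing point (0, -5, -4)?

The plane through P with normal n = (a, b, c) satisfies n·(r - P) = 0,
i.e. ax + by + cz = a·x₀ + b·y₀ + c·z₀.
d = 1·0 + 0·(-5) + 0·(-4)
  = 0 + 0 + 0
  = 0
Equation: x = 0

x = 0


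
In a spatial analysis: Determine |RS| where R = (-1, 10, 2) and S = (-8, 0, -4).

d = √[(x₂-x₁)² + (y₂-y₁)² + (z₂-z₁)²]
  = √[(-7)² + (-10)² + (-6)²]
  = √[49 + 100 + 36]
  = √185
  ≈ 13.6

13.6


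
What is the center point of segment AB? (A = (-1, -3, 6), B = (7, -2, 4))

M = ((x₁+x₂)/2, (y₁+y₂)/2, (z₁+z₂)/2)
  = ((-1 + 7)/2, (-3 - 2)/2, (6 + 4)/2)
  = (6/2, -5/2, 10/2)
  = (3, -2.5, 5)

(3, -2.5, 5)


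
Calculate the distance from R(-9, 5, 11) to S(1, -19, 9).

d = √[(x₂-x₁)² + (y₂-y₁)² + (z₂-z₁)²]
  = √[10² + (-24)² + (-2)²]
  = √[100 + 576 + 4]
  = √680
  ≈ 26.08

26.08


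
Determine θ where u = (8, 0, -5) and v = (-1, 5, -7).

u·v = 8·(-1) + 0·5 + (-5)·(-7) = -8 + 0 + 35 = 27
|u| = √(8² + 0² + (-5)²) = √89 ≈ 9.434
|v| = √((-1)² + 5² + (-7)²) = √75 ≈ 8.66
cos θ = (u·v)/(|u||v|) = 27/(9.434·8.66) ≈ 0.3305
θ = arccos(0.3305) ≈ 70.7°

70.7°


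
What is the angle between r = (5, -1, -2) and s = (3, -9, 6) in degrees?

r·s = 5·3 + (-1)·(-9) + (-2)·6 = 15 + 9 - 12 = 12
|r| = √(5² + (-1)² + (-2)²) = √30 ≈ 5.477
|s| = √(3² + (-9)² + 6²) = √126 ≈ 11.22
cos θ = (r·s)/(|r||s|) = 12/(5.477·11.22) ≈ 0.1952
θ = arccos(0.1952) ≈ 78.74°

78.74°


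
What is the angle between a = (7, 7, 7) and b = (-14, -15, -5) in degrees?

a·b = 7·(-14) + 7·(-15) + 7·(-5) = -98 - 105 - 35 = -238
|a| = √(7² + 7² + 7²) = √147 ≈ 12.12
|b| = √((-14)² + (-15)² + (-5)²) = √446 ≈ 21.12
cos θ = (a·b)/(|a||b|) = -238/(12.12·21.12) ≈ -0.9295
θ = arccos(-0.9295) ≈ 158.4°

158.4°


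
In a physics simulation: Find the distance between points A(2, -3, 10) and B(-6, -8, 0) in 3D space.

d = √[(x₂-x₁)² + (y₂-y₁)² + (z₂-z₁)²]
  = √[(-8)² + (-5)² + (-10)²]
  = √[64 + 25 + 100]
  = √189
  ≈ 13.75

13.75


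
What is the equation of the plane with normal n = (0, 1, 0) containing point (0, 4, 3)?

The plane through P with normal n = (a, b, c) satisfies n·(r - P) = 0,
i.e. ax + by + cz = a·x₀ + b·y₀ + c·z₀.
d = 0·0 + 1·4 + 0·3
  = 0 + 4 + 0
  = 4
Equation: y = 4

y = 4


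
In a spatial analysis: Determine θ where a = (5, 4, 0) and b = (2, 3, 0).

a·b = 5·2 + 4·3 + 0·0 = 10 + 12 + 0 = 22
|a| = √(5² + 4² + 0²) = √41 ≈ 6.403
|b| = √(2² + 3² + 0²) = √13 ≈ 3.606
cos θ = (a·b)/(|a||b|) = 22/(6.403·3.606) ≈ 0.9529
θ = arccos(0.9529) ≈ 17.65°

17.65°


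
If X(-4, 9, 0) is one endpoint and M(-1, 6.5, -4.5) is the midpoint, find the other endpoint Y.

Y = 2M - X
  = (2·(-1) - (-4), 2·6.5 - 9, 2·(-4.5) - 0)
  = (-2 + 4, 13 - 9, -9 + 0)
  = (2, 4, -9)

(2, 4, -9)


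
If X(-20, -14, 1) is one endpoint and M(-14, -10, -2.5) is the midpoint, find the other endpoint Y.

Y = 2M - X
  = (2·(-14) - (-20), 2·(-10) - (-14), 2·(-2.5) - 1)
  = (-28 + 20, -20 + 14, -5 - 1)
  = (-8, -6, -6)

(-8, -6, -6)


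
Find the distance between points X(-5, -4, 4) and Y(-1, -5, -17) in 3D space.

d = √[(x₂-x₁)² + (y₂-y₁)² + (z₂-z₁)²]
  = √[4² + (-1)² + (-21)²]
  = √[16 + 1 + 441]
  = √458
  ≈ 21.4

21.4


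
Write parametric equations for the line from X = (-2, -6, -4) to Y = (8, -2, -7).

Direction vector d = Y - X = (8 + 2, -2 + 6, -7 + 4) = (10, 4, -3)
Parametric form r = X + t·d:
x = -2 + 10t, y = -6 + 4t, z = -4 - 3t

x = -2 + 10t, y = -6 + 4t, z = -4 - 3t


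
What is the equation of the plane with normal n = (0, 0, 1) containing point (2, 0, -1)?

The plane through P with normal n = (a, b, c) satisfies n·(r - P) = 0,
i.e. ax + by + cz = a·x₀ + b·y₀ + c·z₀.
d = 0·2 + 0·0 + 1·(-1)
  = 0 + 0 - 1
  = -1
Equation: z = -1

z = -1


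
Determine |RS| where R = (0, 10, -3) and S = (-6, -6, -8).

d = √[(x₂-x₁)² + (y₂-y₁)² + (z₂-z₁)²]
  = √[(-6)² + (-16)² + (-5)²]
  = √[36 + 256 + 25]
  = √317
  ≈ 17.8

17.8


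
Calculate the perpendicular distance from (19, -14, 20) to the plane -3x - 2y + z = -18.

distance = |a·x₀ + b·y₀ + c·z₀ - d| / √(a² + b² + c²)
  = |(-3)·19 + (-2)·(-14) + 1·20 - (-18)| / √((-3)² + (-2)² + 1²)
  = |-57 + 28 + 20 + 18| / √(9 + 4 + 1)
  = |9| / √14
  = 9 / 3.742
  ≈ 2.405

2.405


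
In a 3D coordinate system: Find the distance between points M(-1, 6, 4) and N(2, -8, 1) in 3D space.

d = √[(x₂-x₁)² + (y₂-y₁)² + (z₂-z₁)²]
  = √[3² + (-14)² + (-3)²]
  = √[9 + 196 + 9]
  = √214
  ≈ 14.63

14.63


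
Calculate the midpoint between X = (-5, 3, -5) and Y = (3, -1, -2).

M = ((x₁+x₂)/2, (y₁+y₂)/2, (z₁+z₂)/2)
  = ((-5 + 3)/2, (3 - 1)/2, (-5 - 2)/2)
  = (-2/2, 2/2, -7/2)
  = (-1, 1, -3.5)

(-1, 1, -3.5)


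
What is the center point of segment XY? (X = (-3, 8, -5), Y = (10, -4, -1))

M = ((x₁+x₂)/2, (y₁+y₂)/2, (z₁+z₂)/2)
  = ((-3 + 10)/2, (8 - 4)/2, (-5 - 1)/2)
  = (7/2, 4/2, -6/2)
  = (3.5, 2, -3)

(3.5, 2, -3)


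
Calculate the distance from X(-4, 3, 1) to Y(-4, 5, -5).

d = √[(x₂-x₁)² + (y₂-y₁)² + (z₂-z₁)²]
  = √[0² + 2² + (-6)²]
  = √[0 + 4 + 36]
  = √40
  ≈ 6.325

6.325


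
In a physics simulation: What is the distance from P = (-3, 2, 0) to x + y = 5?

distance = |a·x₀ + b·y₀ + c·z₀ - d| / √(a² + b² + c²)
  = |1·(-3) + 1·2 + 0·0 - 5| / √(1² + 1² + 0²)
  = |-3 + 2 + 0 - 5| / √(1 + 1 + 0)
  = |-6| / √2
  = 6 / 1.414
  ≈ 4.243

4.243


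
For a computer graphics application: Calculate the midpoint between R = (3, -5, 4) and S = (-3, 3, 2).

M = ((x₁+x₂)/2, (y₁+y₂)/2, (z₁+z₂)/2)
  = ((3 - 3)/2, (-5 + 3)/2, (4 + 2)/2)
  = (0/2, -2/2, 6/2)
  = (0, -1, 3)

(0, -1, 3)


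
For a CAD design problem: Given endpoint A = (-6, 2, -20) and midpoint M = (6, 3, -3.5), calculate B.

B = 2M - A
  = (2·6 - (-6), 2·3 - 2, 2·(-3.5) - (-20))
  = (12 + 6, 6 - 2, -7 + 20)
  = (18, 4, 13)

(18, 4, 13)


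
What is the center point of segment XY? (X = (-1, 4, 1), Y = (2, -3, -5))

M = ((x₁+x₂)/2, (y₁+y₂)/2, (z₁+z₂)/2)
  = ((-1 + 2)/2, (4 - 3)/2, (1 - 5)/2)
  = (1/2, 1/2, -4/2)
  = (0.5, 0.5, -2)

(0.5, 0.5, -2)


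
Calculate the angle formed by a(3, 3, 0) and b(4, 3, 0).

a·b = 3·4 + 3·3 + 0·0 = 12 + 9 + 0 = 21
|a| = √(3² + 3² + 0²) = √18 ≈ 4.243
|b| = √(4² + 3² + 0²) = √25 ≈ 5
cos θ = (a·b)/(|a||b|) = 21/(4.243·5) ≈ 0.9899
θ = arccos(0.9899) ≈ 8.13°

8.13°


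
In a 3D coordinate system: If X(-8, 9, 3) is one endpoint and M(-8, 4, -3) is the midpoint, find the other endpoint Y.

Y = 2M - X
  = (2·(-8) - (-8), 2·4 - 9, 2·(-3) - 3)
  = (-16 + 8, 8 - 9, -6 - 3)
  = (-8, -1, -9)

(-8, -1, -9)


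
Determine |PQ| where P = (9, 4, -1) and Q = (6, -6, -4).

d = √[(x₂-x₁)² + (y₂-y₁)² + (z₂-z₁)²]
  = √[(-3)² + (-10)² + (-3)²]
  = √[9 + 100 + 9]
  = √118
  ≈ 10.86

10.86


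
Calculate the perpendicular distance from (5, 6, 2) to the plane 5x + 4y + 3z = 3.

distance = |a·x₀ + b·y₀ + c·z₀ - d| / √(a² + b² + c²)
  = |5·5 + 4·6 + 3·2 - 3| / √(5² + 4² + 3²)
  = |25 + 24 + 6 - 3| / √(25 + 16 + 9)
  = |52| / √50
  = 52 / 7.071
  ≈ 7.354

7.354


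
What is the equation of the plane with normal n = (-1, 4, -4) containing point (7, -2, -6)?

The plane through P with normal n = (a, b, c) satisfies n·(r - P) = 0,
i.e. ax + by + cz = a·x₀ + b·y₀ + c·z₀.
d = (-1)·7 + 4·(-2) + (-4)·(-6)
  = -7 - 8 + 24
  = 9
Equation: -x + 4y - 4z = 9

-x + 4y - 4z = 9


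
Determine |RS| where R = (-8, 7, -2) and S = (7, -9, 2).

d = √[(x₂-x₁)² + (y₂-y₁)² + (z₂-z₁)²]
  = √[15² + (-16)² + 4²]
  = √[225 + 256 + 16]
  = √497
  ≈ 22.29

22.29


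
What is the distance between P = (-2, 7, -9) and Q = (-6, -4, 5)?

d = √[(x₂-x₁)² + (y₂-y₁)² + (z₂-z₁)²]
  = √[(-4)² + (-11)² + 14²]
  = √[16 + 121 + 196]
  = √333
  ≈ 18.25

18.25


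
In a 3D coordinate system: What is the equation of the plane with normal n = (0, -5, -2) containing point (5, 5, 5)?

The plane through P with normal n = (a, b, c) satisfies n·(r - P) = 0,
i.e. ax + by + cz = a·x₀ + b·y₀ + c·z₀.
d = 0·5 + (-5)·5 + (-2)·5
  = 0 - 25 - 10
  = -35
Equation: -5y - 2z = -35

-5y - 2z = -35


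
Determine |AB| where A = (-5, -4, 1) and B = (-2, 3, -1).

d = √[(x₂-x₁)² + (y₂-y₁)² + (z₂-z₁)²]
  = √[3² + 7² + (-2)²]
  = √[9 + 49 + 4]
  = √62
  ≈ 7.874

7.874


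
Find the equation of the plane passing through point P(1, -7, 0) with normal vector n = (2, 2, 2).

The plane through P with normal n = (a, b, c) satisfies n·(r - P) = 0,
i.e. ax + by + cz = a·x₀ + b·y₀ + c·z₀.
d = 2·1 + 2·(-7) + 2·0
  = 2 - 14 + 0
  = -12
Equation: 2x + 2y + 2z = -12

2x + 2y + 2z = -12


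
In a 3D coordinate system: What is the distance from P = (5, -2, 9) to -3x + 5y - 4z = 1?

distance = |a·x₀ + b·y₀ + c·z₀ - d| / √(a² + b² + c²)
  = |(-3)·5 + 5·(-2) + (-4)·9 - 1| / √((-3)² + 5² + (-4)²)
  = |-15 - 10 - 36 - 1| / √(9 + 25 + 16)
  = |-62| / √50
  = 62 / 7.071
  ≈ 8.768

8.768


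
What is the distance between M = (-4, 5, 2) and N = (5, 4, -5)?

d = √[(x₂-x₁)² + (y₂-y₁)² + (z₂-z₁)²]
  = √[9² + (-1)² + (-7)²]
  = √[81 + 1 + 49]
  = √131
  ≈ 11.45

11.45


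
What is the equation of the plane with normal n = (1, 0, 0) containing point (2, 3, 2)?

The plane through P with normal n = (a, b, c) satisfies n·(r - P) = 0,
i.e. ax + by + cz = a·x₀ + b·y₀ + c·z₀.
d = 1·2 + 0·3 + 0·2
  = 2 + 0 + 0
  = 2
Equation: x = 2

x = 2


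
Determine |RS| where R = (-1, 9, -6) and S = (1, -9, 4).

d = √[(x₂-x₁)² + (y₂-y₁)² + (z₂-z₁)²]
  = √[2² + (-18)² + 10²]
  = √[4 + 324 + 100]
  = √428
  ≈ 20.69

20.69


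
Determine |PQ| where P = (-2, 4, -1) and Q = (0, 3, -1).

d = √[(x₂-x₁)² + (y₂-y₁)² + (z₂-z₁)²]
  = √[2² + (-1)² + 0²]
  = √[4 + 1 + 0]
  = √5
  ≈ 2.236

2.236


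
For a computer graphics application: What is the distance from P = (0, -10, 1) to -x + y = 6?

distance = |a·x₀ + b·y₀ + c·z₀ - d| / √(a² + b² + c²)
  = |(-1)·0 + 1·(-10) + 0·1 - 6| / √((-1)² + 1² + 0²)
  = |0 - 10 + 0 - 6| / √(1 + 1 + 0)
  = |-16| / √2
  = 16 / 1.414
  ≈ 11.31

11.31


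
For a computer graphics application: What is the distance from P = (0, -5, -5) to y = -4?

distance = |a·x₀ + b·y₀ + c·z₀ - d| / √(a² + b² + c²)
  = |0·0 + 1·(-5) + 0·(-5) - (-4)| / √(0² + 1² + 0²)
  = |0 - 5 + 0 + 4| / √(0 + 1 + 0)
  = |-1| / √1
  = 1 / 1
  ≈ 1

1


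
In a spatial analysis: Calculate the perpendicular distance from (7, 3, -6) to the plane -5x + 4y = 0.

distance = |a·x₀ + b·y₀ + c·z₀ - d| / √(a² + b² + c²)
  = |(-5)·7 + 4·3 + 0·(-6) - 0| / √((-5)² + 4² + 0²)
  = |-35 + 12 + 0 + 0| / √(25 + 16 + 0)
  = |-23| / √41
  = 23 / 6.403
  ≈ 3.592

3.592


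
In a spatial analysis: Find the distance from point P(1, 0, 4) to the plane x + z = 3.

distance = |a·x₀ + b·y₀ + c·z₀ - d| / √(a² + b² + c²)
  = |1·1 + 0·0 + 1·4 - 3| / √(1² + 0² + 1²)
  = |1 + 0 + 4 - 3| / √(1 + 0 + 1)
  = |2| / √2
  = 2 / 1.414
  ≈ 1.414

1.414


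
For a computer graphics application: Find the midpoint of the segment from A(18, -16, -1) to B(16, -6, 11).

M = ((x₁+x₂)/2, (y₁+y₂)/2, (z₁+z₂)/2)
  = ((18 + 16)/2, (-16 - 6)/2, (-1 + 11)/2)
  = (34/2, -22/2, 10/2)
  = (17, -11, 5)

(17, -11, 5)


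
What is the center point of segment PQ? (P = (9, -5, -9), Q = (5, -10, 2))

M = ((x₁+x₂)/2, (y₁+y₂)/2, (z₁+z₂)/2)
  = ((9 + 5)/2, (-5 - 10)/2, (-9 + 2)/2)
  = (14/2, -15/2, -7/2)
  = (7, -7.5, -3.5)

(7, -7.5, -3.5)


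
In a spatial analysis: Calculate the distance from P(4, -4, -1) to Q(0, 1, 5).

d = √[(x₂-x₁)² + (y₂-y₁)² + (z₂-z₁)²]
  = √[(-4)² + 5² + 6²]
  = √[16 + 25 + 36]
  = √77
  ≈ 8.775

8.775


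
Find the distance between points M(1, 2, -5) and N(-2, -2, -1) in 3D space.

d = √[(x₂-x₁)² + (y₂-y₁)² + (z₂-z₁)²]
  = √[(-3)² + (-4)² + 4²]
  = √[9 + 16 + 16]
  = √41
  ≈ 6.403

6.403


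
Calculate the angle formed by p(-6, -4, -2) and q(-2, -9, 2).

p·q = (-6)·(-2) + (-4)·(-9) + (-2)·2 = 12 + 36 - 4 = 44
|p| = √((-6)² + (-4)² + (-2)²) = √56 ≈ 7.483
|q| = √((-2)² + (-9)² + 2²) = √89 ≈ 9.434
cos θ = (p·q)/(|p||q|) = 44/(7.483·9.434) ≈ 0.6233
θ = arccos(0.6233) ≈ 51.45°

51.45°


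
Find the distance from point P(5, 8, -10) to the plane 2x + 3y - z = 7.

distance = |a·x₀ + b·y₀ + c·z₀ - d| / √(a² + b² + c²)
  = |2·5 + 3·8 + (-1)·(-10) - 7| / √(2² + 3² + (-1)²)
  = |10 + 24 + 10 - 7| / √(4 + 9 + 1)
  = |37| / √14
  = 37 / 3.742
  ≈ 9.889

9.889


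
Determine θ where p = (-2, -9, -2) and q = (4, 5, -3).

p·q = (-2)·4 + (-9)·5 + (-2)·(-3) = -8 - 45 + 6 = -47
|p| = √((-2)² + (-9)² + (-2)²) = √89 ≈ 9.434
|q| = √(4² + 5² + (-3)²) = √50 ≈ 7.071
cos θ = (p·q)/(|p||q|) = -47/(9.434·7.071) ≈ -0.7046
θ = arccos(-0.7046) ≈ 134.8°

134.8°


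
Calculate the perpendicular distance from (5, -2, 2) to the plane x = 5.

distance = |a·x₀ + b·y₀ + c·z₀ - d| / √(a² + b² + c²)
  = |1·5 + 0·(-2) + 0·2 - 5| / √(1² + 0² + 0²)
  = |5 + 0 + 0 - 5| / √(1 + 0 + 0)
  = |0| / √1
  = 0 / 1
  ≈ 0

0


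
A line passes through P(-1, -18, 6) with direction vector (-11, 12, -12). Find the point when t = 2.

P(t) = P + t·d
  = (-1 + (-11)·2, -18 + 12·2, 6 + (-12)·2)
  = (-1 - 22, -18 + 24, 6 - 24)
  = (-23, 6, -18)

(-23, 6, -18)


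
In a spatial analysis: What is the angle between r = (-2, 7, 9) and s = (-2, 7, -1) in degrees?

r·s = (-2)·(-2) + 7·7 + 9·(-1) = 4 + 49 - 9 = 44
|r| = √((-2)² + 7² + 9²) = √134 ≈ 11.58
|s| = √((-2)² + 7² + (-1)²) = √54 ≈ 7.348
cos θ = (r·s)/(|r||s|) = 44/(11.58·7.348) ≈ 0.5173
θ = arccos(0.5173) ≈ 58.85°

58.85°


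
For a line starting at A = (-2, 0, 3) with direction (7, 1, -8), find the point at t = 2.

P(t) = A + t·d
  = (-2 + 7·2, 0 + 1·2, 3 + (-8)·2)
  = (-2 + 14, 0 + 2, 3 - 16)
  = (12, 2, -13)

(12, 2, -13)


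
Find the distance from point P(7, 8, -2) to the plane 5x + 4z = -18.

distance = |a·x₀ + b·y₀ + c·z₀ - d| / √(a² + b² + c²)
  = |5·7 + 0·8 + 4·(-2) - (-18)| / √(5² + 0² + 4²)
  = |35 + 0 - 8 + 18| / √(25 + 0 + 16)
  = |45| / √41
  = 45 / 6.403
  ≈ 7.028

7.028


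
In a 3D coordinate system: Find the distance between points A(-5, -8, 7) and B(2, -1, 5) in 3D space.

d = √[(x₂-x₁)² + (y₂-y₁)² + (z₂-z₁)²]
  = √[7² + 7² + (-2)²]
  = √[49 + 49 + 4]
  = √102
  ≈ 10.1

10.1


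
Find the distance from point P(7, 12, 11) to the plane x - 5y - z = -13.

distance = |a·x₀ + b·y₀ + c·z₀ - d| / √(a² + b² + c²)
  = |1·7 + (-5)·12 + (-1)·11 - (-13)| / √(1² + (-5)² + (-1)²)
  = |7 - 60 - 11 + 13| / √(1 + 25 + 1)
  = |-51| / √27
  = 51 / 5.196
  ≈ 9.815

9.815


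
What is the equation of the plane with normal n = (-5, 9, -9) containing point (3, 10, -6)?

The plane through P with normal n = (a, b, c) satisfies n·(r - P) = 0,
i.e. ax + by + cz = a·x₀ + b·y₀ + c·z₀.
d = (-5)·3 + 9·10 + (-9)·(-6)
  = -15 + 90 + 54
  = 129
Equation: -5x + 9y - 9z = 129

-5x + 9y - 9z = 129


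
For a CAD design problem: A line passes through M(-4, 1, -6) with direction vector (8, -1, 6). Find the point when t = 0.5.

P(t) = M + t·d
  = (-4 + 8·0.5, 1 + (-1)·0.5, -6 + 6·0.5)
  = (-4 + 4, 1 - 0.5, -6 + 3)
  = (0, 0.5, -3)

(0, 0.5, -3)


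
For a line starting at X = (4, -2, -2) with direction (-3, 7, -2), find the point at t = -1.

P(t) = X + t·d
  = (4 + (-3)·(-1), -2 + 7·(-1), -2 + (-2)·(-1))
  = (4 + 3, -2 - 7, -2 + 2)
  = (7, -9, 0)

(7, -9, 0)


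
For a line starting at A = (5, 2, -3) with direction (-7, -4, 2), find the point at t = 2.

P(t) = A + t·d
  = (5 + (-7)·2, 2 + (-4)·2, -3 + 2·2)
  = (5 - 14, 2 - 8, -3 + 4)
  = (-9, -6, 1)

(-9, -6, 1)
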